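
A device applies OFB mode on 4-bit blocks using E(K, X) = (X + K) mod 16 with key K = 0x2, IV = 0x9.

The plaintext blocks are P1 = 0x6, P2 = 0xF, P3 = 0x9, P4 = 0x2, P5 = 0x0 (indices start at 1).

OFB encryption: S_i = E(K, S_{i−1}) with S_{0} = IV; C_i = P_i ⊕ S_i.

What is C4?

C4 = 0x3

C1: S = E(K, 0x9) = 0xB; 0x6 ⊕ 0xB = 0xD.
C2: S = E(K, 0xB) = 0xD; 0xF ⊕ 0xD = 0x2.
C3: S = E(K, 0xD) = 0xF; 0x9 ⊕ 0xF = 0x6.
C4: S = E(K, 0xF) = 0x1; 0x2 ⊕ 0x1 = 0x3.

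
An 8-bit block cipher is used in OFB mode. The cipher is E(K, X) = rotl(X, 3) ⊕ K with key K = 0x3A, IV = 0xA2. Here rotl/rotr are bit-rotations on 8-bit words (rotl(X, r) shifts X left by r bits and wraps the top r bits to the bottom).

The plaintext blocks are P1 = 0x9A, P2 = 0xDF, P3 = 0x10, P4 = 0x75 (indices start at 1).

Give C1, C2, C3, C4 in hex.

C1 = 0xB5, C2 = 0x9C, C3 = 0x30, C4 = 0x4E

OFB encryption: S_i = E(K, S_{i−1}) with S_{0} = IV; C_i = P_i ⊕ S_i.
C1: S = E(K, 0xA2) = 0x2F; 0x9A ⊕ 0x2F = 0xB5.
C2: S = E(K, 0x2F) = 0x43; 0xDF ⊕ 0x43 = 0x9C.
C3: S = E(K, 0x43) = 0x20; 0x10 ⊕ 0x20 = 0x30.
C4: S = E(K, 0x20) = 0x3B; 0x75 ⊕ 0x3B = 0x4E.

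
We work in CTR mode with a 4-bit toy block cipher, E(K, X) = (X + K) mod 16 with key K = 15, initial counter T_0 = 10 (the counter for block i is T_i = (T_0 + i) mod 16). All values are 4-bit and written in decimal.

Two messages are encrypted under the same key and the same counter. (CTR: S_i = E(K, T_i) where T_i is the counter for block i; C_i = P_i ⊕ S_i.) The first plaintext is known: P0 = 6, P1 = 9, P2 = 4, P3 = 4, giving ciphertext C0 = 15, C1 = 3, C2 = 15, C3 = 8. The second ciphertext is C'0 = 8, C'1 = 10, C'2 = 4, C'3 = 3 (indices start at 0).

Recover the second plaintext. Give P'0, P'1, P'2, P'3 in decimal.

In CTR with a reused counter, both messages share the same keystream S_i, so C_i ⊕ C'_i = P_i ⊕ P'_i and thus P'_i = P_i ⊕ C_i ⊕ C'_i.
P'0: 6 ⊕ 15 ⊕ 8 = 1.
P'1: 9 ⊕ 3 ⊕ 10 = 0.
P'2: 4 ⊕ 15 ⊕ 4 = 15.
P'3: 4 ⊕ 8 ⊕ 3 = 15.

P'0 = 1, P'1 = 0, P'2 = 15, P'3 = 15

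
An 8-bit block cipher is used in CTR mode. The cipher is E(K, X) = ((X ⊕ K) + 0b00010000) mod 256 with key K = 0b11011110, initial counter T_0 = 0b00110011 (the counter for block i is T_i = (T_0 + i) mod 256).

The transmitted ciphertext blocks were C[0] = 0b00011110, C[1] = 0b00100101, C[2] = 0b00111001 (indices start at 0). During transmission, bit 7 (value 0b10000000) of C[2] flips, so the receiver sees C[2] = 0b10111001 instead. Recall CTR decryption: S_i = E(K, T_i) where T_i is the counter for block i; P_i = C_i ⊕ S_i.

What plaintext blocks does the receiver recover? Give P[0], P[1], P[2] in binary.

P[0] = 0b11100011, P[1] = 0b11011111, P[2] = 0b01000010

Only C[2] changed, to 0b10111001. In CTR, a change in C_i flips the same bit in P_i only; the keystream is unaffected. Decrypting the received ciphertext:
P[0]: T = 0b00110011, S = E(K, T) = 0b11111101; 0b00011110 ⊕ 0b11111101 = 0b11100011.
P[1]: T = 0b00110100, S = E(K, T) = 0b11111010; 0b00100101 ⊕ 0b11111010 = 0b11011111.
P[2]: T = 0b00110101, S = E(K, T) = 0b11111011; 0b10111001 ⊕ 0b11111011 = 0b01000010.
Blocks that differ from the original plaintext: P[2].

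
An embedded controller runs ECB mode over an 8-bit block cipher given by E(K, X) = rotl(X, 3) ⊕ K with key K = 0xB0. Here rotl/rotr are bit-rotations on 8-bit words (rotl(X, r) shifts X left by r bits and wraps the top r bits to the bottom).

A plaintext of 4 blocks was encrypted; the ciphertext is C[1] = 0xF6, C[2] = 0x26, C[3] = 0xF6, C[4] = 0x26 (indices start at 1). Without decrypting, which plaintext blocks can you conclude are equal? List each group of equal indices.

ECB encrypts each block independently with the same key, so equal ciphertext blocks imply equal plaintext blocks.
C[1] = C[3] = 0xF6, so P[1] = P[3].
C[2] = C[4] = 0x26, so P[2] = P[4].

P[1] = P[3]; P[2] = P[4]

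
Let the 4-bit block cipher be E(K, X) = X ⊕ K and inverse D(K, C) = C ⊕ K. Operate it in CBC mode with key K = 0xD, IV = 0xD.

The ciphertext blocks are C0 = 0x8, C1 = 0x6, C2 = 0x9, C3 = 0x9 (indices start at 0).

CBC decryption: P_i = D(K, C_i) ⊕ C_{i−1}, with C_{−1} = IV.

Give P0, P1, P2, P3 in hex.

P0 = 0x8, P1 = 0x3, P2 = 0x2, P3 = 0xD

P0: D(K, 0x8) = 0x5; 0x5 ⊕ 0xD = 0x8.
P1: D(K, 0x6) = 0xB; 0xB ⊕ 0x8 = 0x3.
P2: D(K, 0x9) = 0x4; 0x4 ⊕ 0x6 = 0x2.
P3: D(K, 0x9) = 0x4; 0x4 ⊕ 0x9 = 0xD.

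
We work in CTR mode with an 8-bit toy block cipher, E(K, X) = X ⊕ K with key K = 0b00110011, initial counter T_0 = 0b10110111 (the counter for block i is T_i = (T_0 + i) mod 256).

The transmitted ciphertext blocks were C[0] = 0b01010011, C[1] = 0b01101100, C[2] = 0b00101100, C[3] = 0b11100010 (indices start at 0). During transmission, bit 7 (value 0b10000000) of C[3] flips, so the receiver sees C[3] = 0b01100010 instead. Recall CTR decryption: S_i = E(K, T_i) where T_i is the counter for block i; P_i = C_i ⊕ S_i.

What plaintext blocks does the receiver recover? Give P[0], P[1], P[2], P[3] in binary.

P[0] = 0b11010111, P[1] = 0b11100111, P[2] = 0b10100110, P[3] = 0b11101011

Only C[3] changed, to 0b01100010. In CTR, a change in C_i flips the same bit in P_i only; the keystream is unaffected. Decrypting the received ciphertext:
P[0]: T = 0b10110111, S = E(K, T) = 0b10000100; 0b01010011 ⊕ 0b10000100 = 0b11010111.
P[1]: T = 0b10111000, S = E(K, T) = 0b10001011; 0b01101100 ⊕ 0b10001011 = 0b11100111.
P[2]: T = 0b10111001, S = E(K, T) = 0b10001010; 0b00101100 ⊕ 0b10001010 = 0b10100110.
P[3]: T = 0b10111010, S = E(K, T) = 0b10001001; 0b01100010 ⊕ 0b10001001 = 0b11101011.
Blocks that differ from the original plaintext: P[3].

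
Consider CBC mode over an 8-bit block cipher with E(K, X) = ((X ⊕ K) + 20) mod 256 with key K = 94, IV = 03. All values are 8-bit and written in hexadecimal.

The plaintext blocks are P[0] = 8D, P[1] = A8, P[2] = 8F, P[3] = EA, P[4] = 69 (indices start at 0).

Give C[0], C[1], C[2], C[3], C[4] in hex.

C[0] = 3A, C[1] = 26, C[2] = 5D, C[3] = 43, C[4] = DE

CBC encryption: C_i = E(K, P_i ⊕ C_{i−1}), with C_{−1} = IV.
C[0]: P[0] ⊕ 03 = 8E; E(K, 8E) = 3A.
C[1]: P[1] ⊕ 3A = 92; E(K, 92) = 26.
C[2]: P[2] ⊕ 26 = A9; E(K, A9) = 5D.
C[3]: P[3] ⊕ 5D = B7; E(K, B7) = 43.
C[4]: P[4] ⊕ 43 = 2A; E(K, 2A) = DE.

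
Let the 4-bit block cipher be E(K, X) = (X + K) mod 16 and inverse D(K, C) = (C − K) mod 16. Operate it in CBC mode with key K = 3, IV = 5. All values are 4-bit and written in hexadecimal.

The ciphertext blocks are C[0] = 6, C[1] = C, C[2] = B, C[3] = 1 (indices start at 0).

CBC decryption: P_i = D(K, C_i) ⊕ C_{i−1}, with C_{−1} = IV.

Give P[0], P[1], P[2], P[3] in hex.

P[0]: D(K, 6) = 3; 3 ⊕ 5 = 6.
P[1]: D(K, C) = 9; 9 ⊕ 6 = F.
P[2]: D(K, B) = 8; 8 ⊕ C = 4.
P[3]: D(K, 1) = E; E ⊕ B = 5.

P[0] = 6, P[1] = F, P[2] = 4, P[3] = 5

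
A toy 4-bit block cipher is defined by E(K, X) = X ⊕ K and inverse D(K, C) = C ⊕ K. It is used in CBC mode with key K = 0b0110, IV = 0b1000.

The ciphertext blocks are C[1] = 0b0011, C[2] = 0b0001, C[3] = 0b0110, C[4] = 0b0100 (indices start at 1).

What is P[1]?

P[1] = 0b1101

CBC decryption: P_i = D(K, C_i) ⊕ C_{i−1}, with C_{0} = IV.
P[1]: D(K, 0b0011) = 0b0101; 0b0101 ⊕ 0b1000 = 0b1101.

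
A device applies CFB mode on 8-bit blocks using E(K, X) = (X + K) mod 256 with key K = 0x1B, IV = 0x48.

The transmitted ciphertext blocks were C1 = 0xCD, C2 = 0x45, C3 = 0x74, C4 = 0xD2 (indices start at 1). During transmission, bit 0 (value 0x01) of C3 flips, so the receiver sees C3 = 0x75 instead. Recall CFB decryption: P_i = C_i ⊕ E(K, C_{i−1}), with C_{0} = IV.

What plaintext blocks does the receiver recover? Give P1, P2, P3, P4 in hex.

P1 = 0xAE, P2 = 0xAD, P3 = 0x15, P4 = 0x42

Only C3 changed, to 0x75. In CFB, a change in C_i flips the same bit in P_i and garbles P_{i+1}. Decrypting the received ciphertext:
P1: E(K, 0x48) = 0x63; 0xCD ⊕ 0x63 = 0xAE.
P2: E(K, 0xCD) = 0xE8; 0x45 ⊕ 0xE8 = 0xAD.
P3: E(K, 0x45) = 0x60; 0x75 ⊕ 0x60 = 0x15.
P4: E(K, 0x75) = 0x90; 0xD2 ⊕ 0x90 = 0x42.
Blocks that differ from the original plaintext: P3, P4.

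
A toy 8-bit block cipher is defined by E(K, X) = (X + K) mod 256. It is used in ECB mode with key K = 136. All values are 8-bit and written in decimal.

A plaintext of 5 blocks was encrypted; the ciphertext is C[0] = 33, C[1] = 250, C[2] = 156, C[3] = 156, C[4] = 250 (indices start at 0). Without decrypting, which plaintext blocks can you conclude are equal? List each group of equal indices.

P[1] = P[4]; P[2] = P[3]

ECB encrypts each block independently with the same key, so equal ciphertext blocks imply equal plaintext blocks.
C[1] = C[4] = 250, so P[1] = P[4].
C[2] = C[3] = 156, so P[2] = P[3].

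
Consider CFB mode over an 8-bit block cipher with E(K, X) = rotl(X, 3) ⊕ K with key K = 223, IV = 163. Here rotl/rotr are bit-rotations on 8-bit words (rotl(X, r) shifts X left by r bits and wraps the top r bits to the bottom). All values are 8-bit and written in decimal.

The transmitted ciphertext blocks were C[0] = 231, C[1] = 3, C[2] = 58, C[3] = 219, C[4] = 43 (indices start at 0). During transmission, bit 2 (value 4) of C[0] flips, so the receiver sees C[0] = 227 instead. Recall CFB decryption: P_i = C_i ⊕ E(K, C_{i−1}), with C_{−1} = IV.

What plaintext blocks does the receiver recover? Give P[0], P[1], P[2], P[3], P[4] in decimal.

Only C[0] changed, to 227. In CFB, a change in C_i flips the same bit in P_i and garbles P_{i+1}. Decrypting the received ciphertext:
P[0]: E(K, 163) = 194; 227 ⊕ 194 = 33.
P[1]: E(K, 227) = 192; 3 ⊕ 192 = 195.
P[2]: E(K, 3) = 199; 58 ⊕ 199 = 253.
P[3]: E(K, 58) = 14; 219 ⊕ 14 = 213.
P[4]: E(K, 219) = 1; 43 ⊕ 1 = 42.
Blocks that differ from the original plaintext: P[0], P[1].

P[0] = 33, P[1] = 195, P[2] = 253, P[3] = 213, P[4] = 42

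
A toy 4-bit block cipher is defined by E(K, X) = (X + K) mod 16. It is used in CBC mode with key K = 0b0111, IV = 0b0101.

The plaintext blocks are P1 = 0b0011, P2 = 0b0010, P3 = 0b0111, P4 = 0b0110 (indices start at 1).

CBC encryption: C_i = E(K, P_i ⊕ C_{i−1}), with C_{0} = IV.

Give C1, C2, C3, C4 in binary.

C1: P1 ⊕ 0b0101 = 0b0110; E(K, 0b0110) = 0b1101.
C2: P2 ⊕ 0b1101 = 0b1111; E(K, 0b1111) = 0b0110.
C3: P3 ⊕ 0b0110 = 0b0001; E(K, 0b0001) = 0b1000.
C4: P4 ⊕ 0b1000 = 0b1110; E(K, 0b1110) = 0b0101.

C1 = 0b1101, C2 = 0b0110, C3 = 0b1000, C4 = 0b0101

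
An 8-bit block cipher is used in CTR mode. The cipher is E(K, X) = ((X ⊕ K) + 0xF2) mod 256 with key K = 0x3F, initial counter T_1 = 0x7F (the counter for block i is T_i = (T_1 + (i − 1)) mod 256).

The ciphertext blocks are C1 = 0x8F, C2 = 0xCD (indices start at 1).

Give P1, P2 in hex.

CTR decryption: S_i = E(K, T_i) where T_i is the counter for block i; P_i = C_i ⊕ S_i.
P1: T = 0x7F, S = E(K, T) = 0x32; 0x8F ⊕ 0x32 = 0xBD.
P2: T = 0x80, S = E(K, T) = 0xB1; 0xCD ⊕ 0xB1 = 0x7C.

P1 = 0xBD, P2 = 0x7C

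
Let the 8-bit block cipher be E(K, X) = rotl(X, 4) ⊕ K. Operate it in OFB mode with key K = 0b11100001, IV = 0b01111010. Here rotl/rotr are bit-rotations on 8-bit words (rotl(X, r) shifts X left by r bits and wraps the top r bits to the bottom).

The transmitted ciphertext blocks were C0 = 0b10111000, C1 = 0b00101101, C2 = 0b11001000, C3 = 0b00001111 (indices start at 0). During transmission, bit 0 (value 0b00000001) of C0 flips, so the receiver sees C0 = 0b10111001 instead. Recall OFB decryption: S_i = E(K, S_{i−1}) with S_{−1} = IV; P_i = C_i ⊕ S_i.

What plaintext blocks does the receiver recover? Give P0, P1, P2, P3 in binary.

Only C0 changed, to 0b10111001. In OFB, a change in C_i flips the same bit in P_i only; the keystream is unaffected. Decrypting the received ciphertext:
P0: S = E(K, 0b01111010) = 0b01000110; 0b10111001 ⊕ 0b01000110 = 0b11111111.
P1: S = E(K, 0b01000110) = 0b10000101; 0b00101101 ⊕ 0b10000101 = 0b10101000.
P2: S = E(K, 0b10000101) = 0b10111001; 0b11001000 ⊕ 0b10111001 = 0b01110001.
P3: S = E(K, 0b10111001) = 0b01111010; 0b00001111 ⊕ 0b01111010 = 0b01110101.
Blocks that differ from the original plaintext: P0.

P0 = 0b11111111, P1 = 0b10101000, P2 = 0b01110001, P3 = 0b01110101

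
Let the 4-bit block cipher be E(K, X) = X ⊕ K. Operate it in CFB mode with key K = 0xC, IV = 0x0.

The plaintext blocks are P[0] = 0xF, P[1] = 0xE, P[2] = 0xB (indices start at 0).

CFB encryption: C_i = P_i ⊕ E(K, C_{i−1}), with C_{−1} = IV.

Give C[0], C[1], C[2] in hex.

C[0] = 0x3, C[1] = 0x1, C[2] = 0x6

C[0]: E(K, 0x0) = 0xC; 0xF ⊕ 0xC = 0x3.
C[1]: E(K, 0x3) = 0xF; 0xE ⊕ 0xF = 0x1.
C[2]: E(K, 0x1) = 0xD; 0xB ⊕ 0xD = 0x6.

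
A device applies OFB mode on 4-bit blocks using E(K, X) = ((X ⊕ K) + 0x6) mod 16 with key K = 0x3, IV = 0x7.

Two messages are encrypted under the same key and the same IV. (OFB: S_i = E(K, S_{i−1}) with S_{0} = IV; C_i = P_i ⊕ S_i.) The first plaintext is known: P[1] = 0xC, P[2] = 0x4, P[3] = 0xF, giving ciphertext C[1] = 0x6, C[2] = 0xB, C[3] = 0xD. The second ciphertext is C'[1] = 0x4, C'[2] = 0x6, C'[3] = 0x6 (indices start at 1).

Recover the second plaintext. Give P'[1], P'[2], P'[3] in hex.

P'[1] = 0xE, P'[2] = 0x9, P'[3] = 0x4

In OFB with a reused IV, both messages share the same keystream S_i, so C_i ⊕ C'_i = P_i ⊕ P'_i and thus P'_i = P_i ⊕ C_i ⊕ C'_i.
P'[1]: 0xC ⊕ 0x6 ⊕ 0x4 = 0xE.
P'[2]: 0x4 ⊕ 0xB ⊕ 0x6 = 0x9.
P'[3]: 0xF ⊕ 0xD ⊕ 0x6 = 0x4.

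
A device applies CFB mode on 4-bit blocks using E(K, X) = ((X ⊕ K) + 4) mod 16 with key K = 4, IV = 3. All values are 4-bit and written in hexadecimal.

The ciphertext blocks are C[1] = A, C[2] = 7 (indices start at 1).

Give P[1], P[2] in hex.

P[1] = 1, P[2] = 5

CFB decryption: P_i = C_i ⊕ E(K, C_{i−1}), with C_{0} = IV.
P[1]: E(K, 3) = B; A ⊕ B = 1.
P[2]: E(K, A) = 2; 7 ⊕ 2 = 5.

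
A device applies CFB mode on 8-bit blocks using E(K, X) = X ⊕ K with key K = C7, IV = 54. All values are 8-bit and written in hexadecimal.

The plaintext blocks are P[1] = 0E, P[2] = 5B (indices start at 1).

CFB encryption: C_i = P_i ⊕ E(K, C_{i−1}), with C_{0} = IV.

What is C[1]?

C[1]: E(K, 54) = 93; 0E ⊕ 93 = 9D.

C[1] = 9D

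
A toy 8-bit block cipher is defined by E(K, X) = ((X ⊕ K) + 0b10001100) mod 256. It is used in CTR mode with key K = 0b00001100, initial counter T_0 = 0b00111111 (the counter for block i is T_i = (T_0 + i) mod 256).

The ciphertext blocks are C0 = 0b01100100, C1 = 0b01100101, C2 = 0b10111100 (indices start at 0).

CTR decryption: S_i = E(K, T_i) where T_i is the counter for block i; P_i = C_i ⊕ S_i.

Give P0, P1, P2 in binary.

P0 = 0b11011011, P1 = 0b10111101, P2 = 0b01100101

P0: T = 0b00111111, S = E(K, T) = 0b10111111; 0b01100100 ⊕ 0b10111111 = 0b11011011.
P1: T = 0b01000000, S = E(K, T) = 0b11011000; 0b01100101 ⊕ 0b11011000 = 0b10111101.
P2: T = 0b01000001, S = E(K, T) = 0b11011001; 0b10111100 ⊕ 0b11011001 = 0b01100101.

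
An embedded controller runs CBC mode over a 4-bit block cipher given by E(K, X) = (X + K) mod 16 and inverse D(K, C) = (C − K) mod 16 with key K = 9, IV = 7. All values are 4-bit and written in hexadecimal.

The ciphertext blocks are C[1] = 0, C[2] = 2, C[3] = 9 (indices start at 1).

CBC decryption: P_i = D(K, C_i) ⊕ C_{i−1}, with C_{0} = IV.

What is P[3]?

P[3] = 2

P[3]: D(K, 9) = 0; 0 ⊕ 2 = 2.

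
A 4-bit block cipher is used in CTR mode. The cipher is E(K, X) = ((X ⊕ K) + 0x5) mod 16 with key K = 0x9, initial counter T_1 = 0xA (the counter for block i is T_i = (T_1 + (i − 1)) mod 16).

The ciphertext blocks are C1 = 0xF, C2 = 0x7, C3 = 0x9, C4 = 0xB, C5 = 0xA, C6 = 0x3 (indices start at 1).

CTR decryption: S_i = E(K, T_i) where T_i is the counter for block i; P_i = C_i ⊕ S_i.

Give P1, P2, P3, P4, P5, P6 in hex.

P1 = 0x7, P2 = 0x0, P3 = 0x3, P4 = 0x2, P5 = 0x6, P6 = 0x8

P1: T = 0xA, S = E(K, T) = 0x8; 0xF ⊕ 0x8 = 0x7.
P2: T = 0xB, S = E(K, T) = 0x7; 0x7 ⊕ 0x7 = 0x0.
P3: T = 0xC, S = E(K, T) = 0xA; 0x9 ⊕ 0xA = 0x3.
P4: T = 0xD, S = E(K, T) = 0x9; 0xB ⊕ 0x9 = 0x2.
P5: T = 0xE, S = E(K, T) = 0xC; 0xA ⊕ 0xC = 0x6.
P6: T = 0xF, S = E(K, T) = 0xB; 0x3 ⊕ 0xB = 0x8.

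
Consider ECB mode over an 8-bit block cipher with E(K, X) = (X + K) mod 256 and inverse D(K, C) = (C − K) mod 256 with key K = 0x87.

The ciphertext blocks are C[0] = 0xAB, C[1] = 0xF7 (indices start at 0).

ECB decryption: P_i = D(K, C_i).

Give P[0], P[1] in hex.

P[0] = 0x24, P[1] = 0x70

P[0]: D(K, 0xAB) = 0x24.
P[1]: D(K, 0xF7) = 0x70.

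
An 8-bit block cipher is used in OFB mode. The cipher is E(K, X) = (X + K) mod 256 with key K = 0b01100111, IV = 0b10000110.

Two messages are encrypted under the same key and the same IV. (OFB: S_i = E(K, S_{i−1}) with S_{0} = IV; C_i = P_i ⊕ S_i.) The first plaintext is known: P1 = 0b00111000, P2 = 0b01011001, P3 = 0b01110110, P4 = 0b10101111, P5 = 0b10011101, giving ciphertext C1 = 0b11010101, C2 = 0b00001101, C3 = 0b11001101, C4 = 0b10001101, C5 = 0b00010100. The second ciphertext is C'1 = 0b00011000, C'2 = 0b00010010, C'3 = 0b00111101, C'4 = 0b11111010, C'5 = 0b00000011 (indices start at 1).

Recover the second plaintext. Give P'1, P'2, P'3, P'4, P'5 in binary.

P'1 = 0b11110101, P'2 = 0b01000110, P'3 = 0b10000110, P'4 = 0b11011000, P'5 = 0b10001010

In OFB with a reused IV, both messages share the same keystream S_i, so C_i ⊕ C'_i = P_i ⊕ P'_i and thus P'_i = P_i ⊕ C_i ⊕ C'_i.
P'1: 0b00111000 ⊕ 0b11010101 ⊕ 0b00011000 = 0b11110101.
P'2: 0b01011001 ⊕ 0b00001101 ⊕ 0b00010010 = 0b01000110.
P'3: 0b01110110 ⊕ 0b11001101 ⊕ 0b00111101 = 0b10000110.
P'4: 0b10101111 ⊕ 0b10001101 ⊕ 0b11111010 = 0b11011000.
P'5: 0b10011101 ⊕ 0b00010100 ⊕ 0b00000011 = 0b10001010.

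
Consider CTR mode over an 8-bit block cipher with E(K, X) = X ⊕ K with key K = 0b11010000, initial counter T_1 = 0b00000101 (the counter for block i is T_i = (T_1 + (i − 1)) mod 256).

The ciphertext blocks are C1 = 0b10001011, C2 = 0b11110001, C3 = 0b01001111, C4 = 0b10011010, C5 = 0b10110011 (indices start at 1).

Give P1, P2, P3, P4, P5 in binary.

P1 = 0b01011110, P2 = 0b00100111, P3 = 0b10011000, P4 = 0b01000010, P5 = 0b01101010

CTR decryption: S_i = E(K, T_i) where T_i is the counter for block i; P_i = C_i ⊕ S_i.
P1: T = 0b00000101, S = E(K, T) = 0b11010101; 0b10001011 ⊕ 0b11010101 = 0b01011110.
P2: T = 0b00000110, S = E(K, T) = 0b11010110; 0b11110001 ⊕ 0b11010110 = 0b00100111.
P3: T = 0b00000111, S = E(K, T) = 0b11010111; 0b01001111 ⊕ 0b11010111 = 0b10011000.
P4: T = 0b00001000, S = E(K, T) = 0b11011000; 0b10011010 ⊕ 0b11011000 = 0b01000010.
P5: T = 0b00001001, S = E(K, T) = 0b11011001; 0b10110011 ⊕ 0b11011001 = 0b01101010.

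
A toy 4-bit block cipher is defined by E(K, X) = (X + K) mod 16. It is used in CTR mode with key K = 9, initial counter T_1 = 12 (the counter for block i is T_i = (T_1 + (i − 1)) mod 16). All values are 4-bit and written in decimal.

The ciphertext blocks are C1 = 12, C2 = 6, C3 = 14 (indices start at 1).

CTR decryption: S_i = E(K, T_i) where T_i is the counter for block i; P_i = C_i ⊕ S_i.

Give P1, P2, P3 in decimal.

P1 = 9, P2 = 0, P3 = 9

P1: T = 12, S = E(K, T) = 5; 12 ⊕ 5 = 9.
P2: T = 13, S = E(K, T) = 6; 6 ⊕ 6 = 0.
P3: T = 14, S = E(K, T) = 7; 14 ⊕ 7 = 9.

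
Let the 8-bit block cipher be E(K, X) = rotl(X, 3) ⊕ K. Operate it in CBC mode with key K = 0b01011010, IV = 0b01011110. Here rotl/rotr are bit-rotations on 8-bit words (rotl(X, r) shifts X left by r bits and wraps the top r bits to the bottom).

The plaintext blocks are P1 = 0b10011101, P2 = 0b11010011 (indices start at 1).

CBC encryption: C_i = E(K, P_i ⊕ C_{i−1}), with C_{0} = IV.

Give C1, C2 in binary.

C1 = 0b01000100, C2 = 0b11100110

C1: P1 ⊕ 0b01011110 = 0b11000011; E(K, 0b11000011) = 0b01000100.
C2: P2 ⊕ 0b01000100 = 0b10010111; E(K, 0b10010111) = 0b11100110.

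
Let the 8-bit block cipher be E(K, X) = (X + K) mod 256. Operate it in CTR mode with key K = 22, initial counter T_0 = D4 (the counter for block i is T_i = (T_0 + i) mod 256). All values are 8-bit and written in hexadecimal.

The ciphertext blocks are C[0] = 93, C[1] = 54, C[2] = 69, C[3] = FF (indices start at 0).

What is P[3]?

P[3] = 06

CTR decryption: S_i = E(K, T_i) where T_i is the counter for block i; P_i = C_i ⊕ S_i.
P[3]: T = D7, S = E(K, T) = F9; FF ⊕ F9 = 06.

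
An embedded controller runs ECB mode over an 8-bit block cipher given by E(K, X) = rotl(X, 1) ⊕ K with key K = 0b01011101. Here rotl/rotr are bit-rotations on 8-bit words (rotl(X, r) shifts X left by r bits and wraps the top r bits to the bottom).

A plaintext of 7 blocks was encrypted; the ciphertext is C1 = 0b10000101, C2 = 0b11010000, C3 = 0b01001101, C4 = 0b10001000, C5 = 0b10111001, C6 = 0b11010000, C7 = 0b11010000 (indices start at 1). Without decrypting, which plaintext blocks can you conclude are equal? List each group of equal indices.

ECB encrypts each block independently with the same key, so equal ciphertext blocks imply equal plaintext blocks.
C2 = C6 = C7 = 0b11010000, so P2 = P6 = P7.

P2 = P6 = P7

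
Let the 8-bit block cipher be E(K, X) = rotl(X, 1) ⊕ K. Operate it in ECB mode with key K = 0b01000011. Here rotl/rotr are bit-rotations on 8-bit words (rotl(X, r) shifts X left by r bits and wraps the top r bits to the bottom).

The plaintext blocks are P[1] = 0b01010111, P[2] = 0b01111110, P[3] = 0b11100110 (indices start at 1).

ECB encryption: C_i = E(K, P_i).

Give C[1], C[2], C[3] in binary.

C[1] = 0b11101101, C[2] = 0b10111111, C[3] = 0b10001110

C[1]: E(K, 0b01010111) = 0b11101101.
C[2]: E(K, 0b01111110) = 0b10111111.
C[3]: E(K, 0b11100110) = 0b10001110.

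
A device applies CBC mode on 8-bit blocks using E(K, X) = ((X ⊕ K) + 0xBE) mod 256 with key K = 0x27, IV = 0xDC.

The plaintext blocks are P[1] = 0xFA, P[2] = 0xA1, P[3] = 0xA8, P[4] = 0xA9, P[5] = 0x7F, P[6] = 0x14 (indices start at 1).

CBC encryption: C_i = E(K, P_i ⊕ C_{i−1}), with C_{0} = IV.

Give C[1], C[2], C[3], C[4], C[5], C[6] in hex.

C[1] = 0xBF, C[2] = 0xF7, C[3] = 0x36, C[4] = 0x76, C[5] = 0xEC, C[6] = 0x9D

C[1]: P[1] ⊕ 0xDC = 0x26; E(K, 0x26) = 0xBF.
C[2]: P[2] ⊕ 0xBF = 0x1E; E(K, 0x1E) = 0xF7.
C[3]: P[3] ⊕ 0xF7 = 0x5F; E(K, 0x5F) = 0x36.
C[4]: P[4] ⊕ 0x36 = 0x9F; E(K, 0x9F) = 0x76.
C[5]: P[5] ⊕ 0x76 = 0x09; E(K, 0x09) = 0xEC.
C[6]: P[6] ⊕ 0xEC = 0xF8; E(K, 0xF8) = 0x9D.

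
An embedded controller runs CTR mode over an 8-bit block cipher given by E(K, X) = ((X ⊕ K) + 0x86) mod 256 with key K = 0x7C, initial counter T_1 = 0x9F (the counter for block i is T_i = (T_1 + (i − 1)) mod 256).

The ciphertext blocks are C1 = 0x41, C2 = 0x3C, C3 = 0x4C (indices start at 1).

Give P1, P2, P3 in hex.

P1 = 0x28, P2 = 0x5E, P3 = 0x2F

CTR decryption: S_i = E(K, T_i) where T_i is the counter for block i; P_i = C_i ⊕ S_i.
P1: T = 0x9F, S = E(K, T) = 0x69; 0x41 ⊕ 0x69 = 0x28.
P2: T = 0xA0, S = E(K, T) = 0x62; 0x3C ⊕ 0x62 = 0x5E.
P3: T = 0xA1, S = E(K, T) = 0x63; 0x4C ⊕ 0x63 = 0x2F.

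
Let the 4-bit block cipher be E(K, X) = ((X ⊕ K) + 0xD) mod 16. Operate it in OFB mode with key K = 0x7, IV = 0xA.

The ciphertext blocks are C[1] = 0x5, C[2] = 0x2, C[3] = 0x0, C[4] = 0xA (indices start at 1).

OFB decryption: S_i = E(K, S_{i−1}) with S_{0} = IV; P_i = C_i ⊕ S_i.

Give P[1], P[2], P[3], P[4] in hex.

P[1]: S = E(K, 0xA) = 0xA; 0x5 ⊕ 0xA = 0xF.
P[2]: S = E(K, 0xA) = 0xA; 0x2 ⊕ 0xA = 0x8.
P[3]: S = E(K, 0xA) = 0xA; 0x0 ⊕ 0xA = 0xA.
P[4]: S = E(K, 0xA) = 0xA; 0xA ⊕ 0xA = 0x0.

P[1] = 0xF, P[2] = 0x8, P[3] = 0xA, P[4] = 0x0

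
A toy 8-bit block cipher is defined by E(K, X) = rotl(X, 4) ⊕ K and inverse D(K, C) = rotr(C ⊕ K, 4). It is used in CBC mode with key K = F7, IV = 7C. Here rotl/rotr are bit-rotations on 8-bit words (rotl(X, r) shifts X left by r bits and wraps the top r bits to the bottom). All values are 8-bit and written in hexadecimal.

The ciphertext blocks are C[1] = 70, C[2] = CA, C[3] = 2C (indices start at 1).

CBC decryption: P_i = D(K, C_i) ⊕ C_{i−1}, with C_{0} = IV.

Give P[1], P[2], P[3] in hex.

P[1]: D(K, 70) = 78; 78 ⊕ 7C = 04.
P[2]: D(K, CA) = D3; D3 ⊕ 70 = A3.
P[3]: D(K, 2C) = BD; BD ⊕ CA = 77.

P[1] = 04, P[2] = A3, P[3] = 77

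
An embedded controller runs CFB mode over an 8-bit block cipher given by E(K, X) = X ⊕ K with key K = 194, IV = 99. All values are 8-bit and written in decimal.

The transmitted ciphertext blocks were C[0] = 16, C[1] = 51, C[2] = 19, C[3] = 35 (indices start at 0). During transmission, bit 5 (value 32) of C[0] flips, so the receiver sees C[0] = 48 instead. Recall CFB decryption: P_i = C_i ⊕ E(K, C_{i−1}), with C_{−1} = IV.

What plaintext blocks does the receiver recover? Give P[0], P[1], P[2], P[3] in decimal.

Only C[0] changed, to 48. In CFB, a change in C_i flips the same bit in P_i and garbles P_{i+1}. Decrypting the received ciphertext:
P[0]: E(K, 99) = 161; 48 ⊕ 161 = 145.
P[1]: E(K, 48) = 242; 51 ⊕ 242 = 193.
P[2]: E(K, 51) = 241; 19 ⊕ 241 = 226.
P[3]: E(K, 19) = 209; 35 ⊕ 209 = 242.
Blocks that differ from the original plaintext: P[0], P[1].

P[0] = 145, P[1] = 193, P[2] = 226, P[3] = 242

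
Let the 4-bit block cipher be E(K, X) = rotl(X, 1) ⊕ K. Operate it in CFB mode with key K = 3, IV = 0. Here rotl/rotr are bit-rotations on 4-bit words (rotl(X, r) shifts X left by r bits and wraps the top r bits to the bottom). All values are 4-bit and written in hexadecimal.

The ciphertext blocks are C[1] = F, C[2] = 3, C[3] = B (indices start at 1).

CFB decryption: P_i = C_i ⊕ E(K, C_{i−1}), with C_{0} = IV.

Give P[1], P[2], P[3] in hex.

P[1]: E(K, 0) = 3; F ⊕ 3 = C.
P[2]: E(K, F) = C; 3 ⊕ C = F.
P[3]: E(K, 3) = 5; B ⊕ 5 = E.

P[1] = C, P[2] = F, P[3] = E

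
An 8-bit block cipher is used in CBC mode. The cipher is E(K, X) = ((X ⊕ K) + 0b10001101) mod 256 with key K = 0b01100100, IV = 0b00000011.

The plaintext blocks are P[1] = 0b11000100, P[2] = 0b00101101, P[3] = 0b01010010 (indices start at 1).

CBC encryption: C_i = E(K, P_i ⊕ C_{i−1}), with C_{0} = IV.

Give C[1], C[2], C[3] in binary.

C[1] = 0b00110000, C[2] = 0b00000110, C[3] = 0b10111101

C[1]: P[1] ⊕ 0b00000011 = 0b11000111; E(K, 0b11000111) = 0b00110000.
C[2]: P[2] ⊕ 0b00110000 = 0b00011101; E(K, 0b00011101) = 0b00000110.
C[3]: P[3] ⊕ 0b00000110 = 0b01010100; E(K, 0b01010100) = 0b10111101.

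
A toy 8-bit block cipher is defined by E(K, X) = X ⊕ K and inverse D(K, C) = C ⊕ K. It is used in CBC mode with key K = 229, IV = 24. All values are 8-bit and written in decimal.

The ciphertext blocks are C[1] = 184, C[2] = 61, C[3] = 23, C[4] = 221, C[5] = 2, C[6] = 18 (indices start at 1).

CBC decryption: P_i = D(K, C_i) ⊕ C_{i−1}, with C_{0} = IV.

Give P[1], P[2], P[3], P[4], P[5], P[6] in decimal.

P[1] = 69, P[2] = 96, P[3] = 207, P[4] = 47, P[5] = 58, P[6] = 245

P[1]: D(K, 184) = 93; 93 ⊕ 24 = 69.
P[2]: D(K, 61) = 216; 216 ⊕ 184 = 96.
P[3]: D(K, 23) = 242; 242 ⊕ 61 = 207.
P[4]: D(K, 221) = 56; 56 ⊕ 23 = 47.
P[5]: D(K, 2) = 231; 231 ⊕ 221 = 58.
P[6]: D(K, 18) = 247; 247 ⊕ 2 = 245.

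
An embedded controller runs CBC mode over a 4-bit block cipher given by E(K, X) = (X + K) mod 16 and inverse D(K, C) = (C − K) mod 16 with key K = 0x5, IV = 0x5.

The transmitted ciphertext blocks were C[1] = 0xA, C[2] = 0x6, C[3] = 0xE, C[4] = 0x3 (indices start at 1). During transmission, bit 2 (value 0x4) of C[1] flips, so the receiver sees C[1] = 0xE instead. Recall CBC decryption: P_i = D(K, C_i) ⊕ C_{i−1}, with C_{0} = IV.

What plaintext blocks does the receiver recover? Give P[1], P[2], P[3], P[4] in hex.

Only C[1] changed, to 0xE. In CBC, a change in C_i garbles P_i and flips the same bit in P_{i+1}. Decrypting the received ciphertext:
P[1]: D(K, 0xE) = 0x9; 0x9 ⊕ 0x5 = 0xC.
P[2]: D(K, 0x6) = 0x1; 0x1 ⊕ 0xE = 0xF.
P[3]: D(K, 0xE) = 0x9; 0x9 ⊕ 0x6 = 0xF.
P[4]: D(K, 0x3) = 0xE; 0xE ⊕ 0xE = 0x0.
Blocks that differ from the original plaintext: P[1], P[2].

P[1] = 0xC, P[2] = 0xF, P[3] = 0xF, P[4] = 0x0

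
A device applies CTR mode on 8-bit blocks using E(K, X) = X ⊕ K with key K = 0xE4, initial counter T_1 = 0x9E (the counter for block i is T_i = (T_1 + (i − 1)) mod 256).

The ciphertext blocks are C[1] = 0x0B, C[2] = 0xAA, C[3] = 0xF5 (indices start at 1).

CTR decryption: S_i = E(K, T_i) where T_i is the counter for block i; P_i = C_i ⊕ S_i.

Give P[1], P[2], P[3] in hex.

P[1]: T = 0x9E, S = E(K, T) = 0x7A; 0x0B ⊕ 0x7A = 0x71.
P[2]: T = 0x9F, S = E(K, T) = 0x7B; 0xAA ⊕ 0x7B = 0xD1.
P[3]: T = 0xA0, S = E(K, T) = 0x44; 0xF5 ⊕ 0x44 = 0xB1.

P[1] = 0x71, P[2] = 0xD1, P[3] = 0xB1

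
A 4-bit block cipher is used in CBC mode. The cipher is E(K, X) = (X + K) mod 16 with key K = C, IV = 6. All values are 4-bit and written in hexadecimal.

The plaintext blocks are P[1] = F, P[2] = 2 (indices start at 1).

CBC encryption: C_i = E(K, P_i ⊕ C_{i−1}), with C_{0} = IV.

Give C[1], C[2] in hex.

C[1] = 5, C[2] = 3

C[1]: P[1] ⊕ 6 = 9; E(K, 9) = 5.
C[2]: P[2] ⊕ 5 = 7; E(K, 7) = 3.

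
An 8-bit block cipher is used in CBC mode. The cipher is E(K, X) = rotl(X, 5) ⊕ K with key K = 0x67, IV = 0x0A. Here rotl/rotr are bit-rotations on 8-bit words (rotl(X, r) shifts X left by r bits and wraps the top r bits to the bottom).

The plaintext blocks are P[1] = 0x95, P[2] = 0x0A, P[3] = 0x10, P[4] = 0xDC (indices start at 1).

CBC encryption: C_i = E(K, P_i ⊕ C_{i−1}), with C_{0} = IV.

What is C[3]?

C[3] = 0xF3

C[1]: P[1] ⊕ 0x0A = 0x9F; E(K, 0x9F) = 0x94.
C[2]: P[2] ⊕ 0x94 = 0x9E; E(K, 0x9E) = 0xB4.
C[3]: P[3] ⊕ 0xB4 = 0xA4; E(K, 0xA4) = 0xF3.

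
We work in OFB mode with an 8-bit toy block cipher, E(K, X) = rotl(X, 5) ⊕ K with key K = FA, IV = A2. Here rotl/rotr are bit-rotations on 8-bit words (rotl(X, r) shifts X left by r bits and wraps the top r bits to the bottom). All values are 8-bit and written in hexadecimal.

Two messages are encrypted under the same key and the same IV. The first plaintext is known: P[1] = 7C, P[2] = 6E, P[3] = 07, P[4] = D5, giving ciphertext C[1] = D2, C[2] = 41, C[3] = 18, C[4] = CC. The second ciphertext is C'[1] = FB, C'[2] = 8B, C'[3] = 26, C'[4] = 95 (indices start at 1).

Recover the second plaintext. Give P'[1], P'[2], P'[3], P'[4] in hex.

In OFB with a reused IV, both messages share the same keystream S_i, so C_i ⊕ C'_i = P_i ⊕ P'_i and thus P'_i = P_i ⊕ C_i ⊕ C'_i.
P'[1]: 7C ⊕ D2 ⊕ FB = 55.
P'[2]: 6E ⊕ 41 ⊕ 8B = A4.
P'[3]: 07 ⊕ 18 ⊕ 26 = 39.
P'[4]: D5 ⊕ CC ⊕ 95 = 8C.

P'[1] = 55, P'[2] = A4, P'[3] = 39, P'[4] = 8C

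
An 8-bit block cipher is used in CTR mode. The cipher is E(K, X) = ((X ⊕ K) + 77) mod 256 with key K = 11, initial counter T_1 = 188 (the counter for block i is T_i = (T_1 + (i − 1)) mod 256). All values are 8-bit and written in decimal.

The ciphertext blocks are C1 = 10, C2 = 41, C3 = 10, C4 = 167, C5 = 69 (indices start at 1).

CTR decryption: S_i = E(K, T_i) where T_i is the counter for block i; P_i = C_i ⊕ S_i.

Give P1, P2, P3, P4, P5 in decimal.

P1: T = 188, S = E(K, T) = 4; 10 ⊕ 4 = 14.
P2: T = 189, S = E(K, T) = 3; 41 ⊕ 3 = 42.
P3: T = 190, S = E(K, T) = 2; 10 ⊕ 2 = 8.
P4: T = 191, S = E(K, T) = 1; 167 ⊕ 1 = 166.
P5: T = 192, S = E(K, T) = 24; 69 ⊕ 24 = 93.

P1 = 14, P2 = 42, P3 = 8, P4 = 166, P5 = 93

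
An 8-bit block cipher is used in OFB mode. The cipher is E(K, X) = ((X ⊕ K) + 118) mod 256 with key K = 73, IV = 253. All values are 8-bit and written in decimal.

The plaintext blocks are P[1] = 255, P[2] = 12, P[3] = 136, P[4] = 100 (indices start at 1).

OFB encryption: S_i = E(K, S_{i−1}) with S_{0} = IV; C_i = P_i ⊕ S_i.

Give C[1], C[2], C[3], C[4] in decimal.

C[1]: S = E(K, 253) = 42; 255 ⊕ 42 = 213.
C[2]: S = E(K, 42) = 217; 12 ⊕ 217 = 213.
C[3]: S = E(K, 217) = 6; 136 ⊕ 6 = 142.
C[4]: S = E(K, 6) = 197; 100 ⊕ 197 = 161.

C[1] = 213, C[2] = 213, C[3] = 142, C[4] = 161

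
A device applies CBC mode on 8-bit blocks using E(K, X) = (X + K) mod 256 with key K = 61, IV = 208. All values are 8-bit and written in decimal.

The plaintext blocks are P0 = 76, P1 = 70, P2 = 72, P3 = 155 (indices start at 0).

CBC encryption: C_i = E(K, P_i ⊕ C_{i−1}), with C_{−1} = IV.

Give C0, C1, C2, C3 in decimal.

C0: P0 ⊕ 208 = 156; E(K, 156) = 217.
C1: P1 ⊕ 217 = 159; E(K, 159) = 220.
C2: P2 ⊕ 220 = 148; E(K, 148) = 209.
C3: P3 ⊕ 209 = 74; E(K, 74) = 135.

C0 = 217, C1 = 220, C2 = 209, C3 = 135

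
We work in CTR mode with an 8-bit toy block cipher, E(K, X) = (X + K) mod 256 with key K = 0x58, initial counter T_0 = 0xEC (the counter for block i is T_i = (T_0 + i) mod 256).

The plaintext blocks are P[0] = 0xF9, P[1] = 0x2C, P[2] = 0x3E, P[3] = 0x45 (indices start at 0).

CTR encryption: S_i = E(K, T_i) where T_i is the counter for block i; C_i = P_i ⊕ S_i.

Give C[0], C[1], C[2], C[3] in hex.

C[0]: T = 0xEC, S = E(K, T) = 0x44; 0xF9 ⊕ 0x44 = 0xBD.
C[1]: T = 0xED, S = E(K, T) = 0x45; 0x2C ⊕ 0x45 = 0x69.
C[2]: T = 0xEE, S = E(K, T) = 0x46; 0x3E ⊕ 0x46 = 0x78.
C[3]: T = 0xEF, S = E(K, T) = 0x47; 0x45 ⊕ 0x47 = 0x02.

C[0] = 0xBD, C[1] = 0x69, C[2] = 0x78, C[3] = 0x02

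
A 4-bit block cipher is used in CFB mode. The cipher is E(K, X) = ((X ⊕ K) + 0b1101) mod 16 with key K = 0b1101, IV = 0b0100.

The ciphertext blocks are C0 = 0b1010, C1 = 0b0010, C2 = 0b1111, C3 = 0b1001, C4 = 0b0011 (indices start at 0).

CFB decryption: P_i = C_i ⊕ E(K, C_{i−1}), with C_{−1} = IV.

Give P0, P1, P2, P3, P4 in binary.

P0: E(K, 0b0100) = 0b0110; 0b1010 ⊕ 0b0110 = 0b1100.
P1: E(K, 0b1010) = 0b0100; 0b0010 ⊕ 0b0100 = 0b0110.
P2: E(K, 0b0010) = 0b1100; 0b1111 ⊕ 0b1100 = 0b0011.
P3: E(K, 0b1111) = 0b1111; 0b1001 ⊕ 0b1111 = 0b0110.
P4: E(K, 0b1001) = 0b0001; 0b0011 ⊕ 0b0001 = 0b0010.

P0 = 0b1100, P1 = 0b0110, P2 = 0b0011, P3 = 0b0110, P4 = 0b0010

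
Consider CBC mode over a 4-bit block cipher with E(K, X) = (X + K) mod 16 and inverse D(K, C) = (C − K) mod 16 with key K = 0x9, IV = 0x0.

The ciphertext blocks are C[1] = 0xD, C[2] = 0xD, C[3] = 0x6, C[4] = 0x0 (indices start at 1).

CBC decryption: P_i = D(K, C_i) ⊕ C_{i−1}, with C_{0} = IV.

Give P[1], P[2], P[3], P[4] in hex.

P[1]: D(K, 0xD) = 0x4; 0x4 ⊕ 0x0 = 0x4.
P[2]: D(K, 0xD) = 0x4; 0x4 ⊕ 0xD = 0x9.
P[3]: D(K, 0x6) = 0xD; 0xD ⊕ 0xD = 0x0.
P[4]: D(K, 0x0) = 0x7; 0x7 ⊕ 0x6 = 0x1.

P[1] = 0x4, P[2] = 0x9, P[3] = 0x0, P[4] = 0x1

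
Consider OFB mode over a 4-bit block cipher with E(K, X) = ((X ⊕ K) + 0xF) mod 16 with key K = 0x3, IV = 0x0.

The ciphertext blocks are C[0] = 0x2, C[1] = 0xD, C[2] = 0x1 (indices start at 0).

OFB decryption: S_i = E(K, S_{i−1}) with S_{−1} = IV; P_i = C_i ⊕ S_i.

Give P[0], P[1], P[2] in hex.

P[0]: S = E(K, 0x0) = 0x2; 0x2 ⊕ 0x2 = 0x0.
P[1]: S = E(K, 0x2) = 0x0; 0xD ⊕ 0x0 = 0xD.
P[2]: S = E(K, 0x0) = 0x2; 0x1 ⊕ 0x2 = 0x3.

P[0] = 0x0, P[1] = 0xD, P[2] = 0x3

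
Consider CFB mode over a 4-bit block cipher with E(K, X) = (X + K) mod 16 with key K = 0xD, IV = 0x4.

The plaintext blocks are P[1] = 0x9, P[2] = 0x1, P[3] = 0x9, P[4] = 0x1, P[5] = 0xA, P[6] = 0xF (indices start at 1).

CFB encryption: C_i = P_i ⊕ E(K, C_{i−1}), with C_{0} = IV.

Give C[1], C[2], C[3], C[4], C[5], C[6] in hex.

C[1]: E(K, 0x4) = 0x1; 0x9 ⊕ 0x1 = 0x8.
C[2]: E(K, 0x8) = 0x5; 0x1 ⊕ 0x5 = 0x4.
C[3]: E(K, 0x4) = 0x1; 0x9 ⊕ 0x1 = 0x8.
C[4]: E(K, 0x8) = 0x5; 0x1 ⊕ 0x5 = 0x4.
C[5]: E(K, 0x4) = 0x1; 0xA ⊕ 0x1 = 0xB.
C[6]: E(K, 0xB) = 0x8; 0xF ⊕ 0x8 = 0x7.

C[1] = 0x8, C[2] = 0x4, C[3] = 0x8, C[4] = 0x4, C[5] = 0xB, C[6] = 0x7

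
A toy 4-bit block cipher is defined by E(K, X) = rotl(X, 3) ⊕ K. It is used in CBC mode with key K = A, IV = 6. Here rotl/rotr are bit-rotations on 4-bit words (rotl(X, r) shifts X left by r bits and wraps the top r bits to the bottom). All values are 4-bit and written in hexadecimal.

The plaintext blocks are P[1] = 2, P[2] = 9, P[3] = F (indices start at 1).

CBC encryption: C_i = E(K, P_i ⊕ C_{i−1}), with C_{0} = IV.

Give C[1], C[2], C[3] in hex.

C[1]: P[1] ⊕ 6 = 4; E(K, 4) = 8.
C[2]: P[2] ⊕ 8 = 1; E(K, 1) = 2.
C[3]: P[3] ⊕ 2 = D; E(K, D) = 4.

C[1] = 8, C[2] = 2, C[3] = 4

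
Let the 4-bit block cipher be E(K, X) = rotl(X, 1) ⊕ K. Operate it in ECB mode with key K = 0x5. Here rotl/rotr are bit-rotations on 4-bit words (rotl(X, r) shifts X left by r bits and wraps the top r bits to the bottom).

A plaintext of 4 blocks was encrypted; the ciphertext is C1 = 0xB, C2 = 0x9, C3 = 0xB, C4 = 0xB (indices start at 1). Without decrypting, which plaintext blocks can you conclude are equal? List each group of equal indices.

ECB encrypts each block independently with the same key, so equal ciphertext blocks imply equal plaintext blocks.
C1 = C3 = C4 = 0xB, so P1 = P3 = P4.

P1 = P3 = P4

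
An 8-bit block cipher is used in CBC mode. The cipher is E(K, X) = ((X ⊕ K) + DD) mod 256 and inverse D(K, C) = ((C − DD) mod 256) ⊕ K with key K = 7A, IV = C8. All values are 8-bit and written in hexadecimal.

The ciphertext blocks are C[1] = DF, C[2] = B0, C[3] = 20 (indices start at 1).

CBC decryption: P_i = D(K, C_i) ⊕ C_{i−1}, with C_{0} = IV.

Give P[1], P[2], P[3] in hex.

P[1] = B0, P[2] = 76, P[3] = 89

P[1]: D(K, DF) = 78; 78 ⊕ C8 = B0.
P[2]: D(K, B0) = A9; A9 ⊕ DF = 76.
P[3]: D(K, 20) = 39; 39 ⊕ B0 = 89.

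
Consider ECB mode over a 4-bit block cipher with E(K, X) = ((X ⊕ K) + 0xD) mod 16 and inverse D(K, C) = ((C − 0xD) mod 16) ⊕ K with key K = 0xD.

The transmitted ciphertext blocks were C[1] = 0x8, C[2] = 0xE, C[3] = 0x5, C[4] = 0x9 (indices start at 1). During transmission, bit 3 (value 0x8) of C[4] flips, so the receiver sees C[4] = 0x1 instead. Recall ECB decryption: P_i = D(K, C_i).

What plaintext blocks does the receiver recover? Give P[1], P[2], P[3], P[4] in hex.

Only C[4] changed, to 0x1. In ECB, a change in C_i affects only P_i. Decrypting the received ciphertext:
P[1]: D(K, 0x8) = 0x6.
P[2]: D(K, 0xE) = 0xC.
P[3]: D(K, 0x5) = 0x5.
P[4]: D(K, 0x1) = 0x9.
Blocks that differ from the original plaintext: P[4].

P[1] = 0x6, P[2] = 0xC, P[3] = 0x5, P[4] = 0x9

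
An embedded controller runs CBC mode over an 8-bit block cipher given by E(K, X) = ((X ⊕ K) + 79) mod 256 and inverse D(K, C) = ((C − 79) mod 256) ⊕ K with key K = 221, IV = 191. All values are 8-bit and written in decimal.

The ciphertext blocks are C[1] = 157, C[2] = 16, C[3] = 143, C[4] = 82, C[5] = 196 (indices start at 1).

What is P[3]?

CBC decryption: P_i = D(K, C_i) ⊕ C_{i−1}, with C_{0} = IV.
P[3]: D(K, 143) = 157; 157 ⊕ 16 = 141.

P[3] = 141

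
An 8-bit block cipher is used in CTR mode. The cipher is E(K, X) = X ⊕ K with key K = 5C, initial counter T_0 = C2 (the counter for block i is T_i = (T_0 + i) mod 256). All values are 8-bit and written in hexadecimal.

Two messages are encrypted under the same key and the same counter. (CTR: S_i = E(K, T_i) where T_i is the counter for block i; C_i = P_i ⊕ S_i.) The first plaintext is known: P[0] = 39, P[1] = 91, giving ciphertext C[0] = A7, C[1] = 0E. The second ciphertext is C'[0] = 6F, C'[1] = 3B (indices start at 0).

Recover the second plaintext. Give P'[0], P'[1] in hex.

In CTR with a reused counter, both messages share the same keystream S_i, so C_i ⊕ C'_i = P_i ⊕ P'_i and thus P'_i = P_i ⊕ C_i ⊕ C'_i.
P'[0]: 39 ⊕ A7 ⊕ 6F = F1.
P'[1]: 91 ⊕ 0E ⊕ 3B = A4.

P'[0] = F1, P'[1] = A4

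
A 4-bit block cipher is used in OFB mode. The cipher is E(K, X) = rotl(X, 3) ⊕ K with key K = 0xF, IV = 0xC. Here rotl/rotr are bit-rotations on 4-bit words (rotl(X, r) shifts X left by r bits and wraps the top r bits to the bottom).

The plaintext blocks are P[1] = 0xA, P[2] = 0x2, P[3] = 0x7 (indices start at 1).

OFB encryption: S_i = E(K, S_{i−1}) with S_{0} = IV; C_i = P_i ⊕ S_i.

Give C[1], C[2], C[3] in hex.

C[1] = 0x3, C[2] = 0x1, C[3] = 0x1

C[1]: S = E(K, 0xC) = 0x9; 0xA ⊕ 0x9 = 0x3.
C[2]: S = E(K, 0x9) = 0x3; 0x2 ⊕ 0x3 = 0x1.
C[3]: S = E(K, 0x3) = 0x6; 0x7 ⊕ 0x6 = 0x1.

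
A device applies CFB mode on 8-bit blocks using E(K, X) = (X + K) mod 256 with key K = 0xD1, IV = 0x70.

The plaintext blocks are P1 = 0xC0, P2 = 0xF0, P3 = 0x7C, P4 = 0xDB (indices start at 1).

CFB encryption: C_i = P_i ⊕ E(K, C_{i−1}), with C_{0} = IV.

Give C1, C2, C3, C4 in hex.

C1: E(K, 0x70) = 0x41; 0xC0 ⊕ 0x41 = 0x81.
C2: E(K, 0x81) = 0x52; 0xF0 ⊕ 0x52 = 0xA2.
C3: E(K, 0xA2) = 0x73; 0x7C ⊕ 0x73 = 0x0F.
C4: E(K, 0x0F) = 0xE0; 0xDB ⊕ 0xE0 = 0x3B.

C1 = 0x81, C2 = 0xA2, C3 = 0x0F, C4 = 0x3B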